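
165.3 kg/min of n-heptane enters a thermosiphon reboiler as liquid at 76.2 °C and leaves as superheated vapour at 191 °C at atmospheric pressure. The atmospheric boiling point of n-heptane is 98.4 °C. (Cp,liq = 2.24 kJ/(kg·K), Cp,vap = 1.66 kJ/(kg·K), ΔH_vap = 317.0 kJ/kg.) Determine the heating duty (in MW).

Q = 1.43 MW

liquid 76.2→98.4 °C: 49.728 kJ/kg
vaporisation at 98.4 °C: 317 kJ/kg
vapour 98.4→191 °C: 153.72 kJ/kg
Δh = 49.728 + 317 + 153.72 = 520.44 kJ/kg
Q = ṁ·Δh = 165.3 kg/min × 520.44 kJ/kg = 86029 kJ/min
|Q| = 1433.8 kW = 1.4338 MW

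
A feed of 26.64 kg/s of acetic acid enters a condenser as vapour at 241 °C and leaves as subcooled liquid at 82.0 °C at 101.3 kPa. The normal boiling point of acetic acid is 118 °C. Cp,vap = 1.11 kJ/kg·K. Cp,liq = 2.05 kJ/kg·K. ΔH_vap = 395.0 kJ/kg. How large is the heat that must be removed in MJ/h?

Q_c = 58100 MJ/h

vapour 241→118 °C: -136.53 kJ/kg
condensation at 118 °C: -395 kJ/kg
liquid 118→82.0 °C: -73.8 kJ/kg
Δh = -136.53 + -395 + -73.8 = -605.33 kJ/kg
Q = ṁ·Δh = 26.64 kg/s × -605.33 kJ/kg = -16126 kJ/s
|Q| = 16126 kW = 58054 MJ/h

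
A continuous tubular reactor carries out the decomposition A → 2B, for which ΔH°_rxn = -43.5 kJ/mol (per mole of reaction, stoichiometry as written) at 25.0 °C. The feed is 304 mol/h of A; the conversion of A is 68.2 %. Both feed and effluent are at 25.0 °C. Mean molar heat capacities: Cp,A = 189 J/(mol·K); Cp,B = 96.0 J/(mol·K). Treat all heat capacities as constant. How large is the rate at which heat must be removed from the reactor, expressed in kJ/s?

Extent of reaction ξ = 0.682 × 304 = 207.33 mol/h
Reaction term: ξ·ΔH°_rxn = 207.33 × -43.5 = -9018.8 kJ/h
Q = ΔH = -9018.8 kJ/h = -2.5052 kW
Heat removed = 2.5052 kJ/s

Q_out = 2.51 kJ/s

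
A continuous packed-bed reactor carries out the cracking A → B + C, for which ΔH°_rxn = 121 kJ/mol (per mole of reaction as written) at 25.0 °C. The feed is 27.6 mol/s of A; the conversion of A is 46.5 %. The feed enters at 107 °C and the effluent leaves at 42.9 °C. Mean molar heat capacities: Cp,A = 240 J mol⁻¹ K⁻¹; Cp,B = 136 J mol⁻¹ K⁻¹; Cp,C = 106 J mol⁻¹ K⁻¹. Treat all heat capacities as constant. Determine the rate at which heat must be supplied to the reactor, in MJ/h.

Extent of reaction ξ = 0.465 × 27.6 = 12.834 mol/s
Reaction term: ξ·ΔH°_rxn = 12.834 × 121 = 1552.9 kJ/s
Sensible, feed 107→25 °C: -543.17 kJ/s
Outlet flows (mol/s): A 14.766, B 12.834, C 12.834
Sensible, products 25→42.9 °C: 119.03 kJ/s
Q = ΔH = 1128.8 kJ/s = 1128.8 kW
Heat supplied = 4063.6 MJ/h

Q_in = 4060 MJ/h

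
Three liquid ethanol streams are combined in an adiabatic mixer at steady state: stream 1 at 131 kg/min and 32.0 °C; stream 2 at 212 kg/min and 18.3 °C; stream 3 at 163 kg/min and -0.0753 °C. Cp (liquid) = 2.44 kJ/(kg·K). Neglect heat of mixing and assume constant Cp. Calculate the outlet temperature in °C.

T_out = 15.9 °C

No heat crosses the boundary, so H_out = H_in.
T_out = Σ ṁᵢCp,ᵢTᵢ / Σ ṁᵢCp,ᵢ
      = 19665 / 1234.6 = 15.928 °C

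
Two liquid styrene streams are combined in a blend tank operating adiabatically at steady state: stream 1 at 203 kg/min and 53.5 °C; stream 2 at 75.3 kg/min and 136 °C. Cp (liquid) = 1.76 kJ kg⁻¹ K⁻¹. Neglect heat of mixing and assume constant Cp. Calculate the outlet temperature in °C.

No heat crosses the boundary, so H_out = H_in.
T_out = Σ ṁᵢCp,ᵢTᵢ / Σ ṁᵢCp,ᵢ
      = 37138 / 489.81 = 75.822 °C

T_out = 75.8 °C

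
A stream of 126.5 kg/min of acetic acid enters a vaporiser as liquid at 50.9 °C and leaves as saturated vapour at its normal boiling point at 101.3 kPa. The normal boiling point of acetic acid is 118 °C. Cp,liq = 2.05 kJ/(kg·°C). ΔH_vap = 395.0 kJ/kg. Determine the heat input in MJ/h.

liquid 50.9→118 °C: 137.55 kJ/kg
vaporisation at 118 °C: 395 kJ/kg
Δh = 137.55 + 395 = 532.55 kJ/kg
Q = ṁ·Δh = 126.5 kg/min × 532.55 kJ/kg = 67368 kJ/min
|Q| = 1122.8 kW = 4042.1 MJ/h

Q = 4040 MJ/h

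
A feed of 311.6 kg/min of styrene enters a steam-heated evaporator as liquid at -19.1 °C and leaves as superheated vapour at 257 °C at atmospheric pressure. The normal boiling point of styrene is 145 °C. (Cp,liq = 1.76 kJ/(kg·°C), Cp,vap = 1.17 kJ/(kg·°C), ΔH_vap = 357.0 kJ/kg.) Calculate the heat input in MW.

Q = 4.03 MW

liquid -19.1→145 °C: 288.82 kJ/kg
vaporisation at 145 °C: 357 kJ/kg
vapour 145→257 °C: 131.04 kJ/kg
Δh = 288.82 + 357 + 131.04 = 776.86 kJ/kg
Q = ṁ·Δh = 311.6 kg/min × 776.86 kJ/kg = 242070 kJ/min
|Q| = 4034.5 kW = 4.0345 MW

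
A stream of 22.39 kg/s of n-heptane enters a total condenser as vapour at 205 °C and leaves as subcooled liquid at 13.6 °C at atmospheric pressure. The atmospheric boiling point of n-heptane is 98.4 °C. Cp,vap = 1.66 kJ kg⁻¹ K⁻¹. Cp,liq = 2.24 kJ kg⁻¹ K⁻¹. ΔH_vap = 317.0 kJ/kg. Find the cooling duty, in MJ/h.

vapour 205→98.4 °C: -176.96 kJ/kg
condensation at 98.4 °C: -317 kJ/kg
liquid 98.4→13.6 °C: -189.95 kJ/kg
Δh = -176.96 + -317 + -189.95 = -683.91 kJ/kg
Q = ṁ·Δh = 22.39 kg/s × -683.91 kJ/kg = -15313 kJ/s
|Q| = 15313 kW = 55126 MJ/h

Q_c = 55100 MJ/h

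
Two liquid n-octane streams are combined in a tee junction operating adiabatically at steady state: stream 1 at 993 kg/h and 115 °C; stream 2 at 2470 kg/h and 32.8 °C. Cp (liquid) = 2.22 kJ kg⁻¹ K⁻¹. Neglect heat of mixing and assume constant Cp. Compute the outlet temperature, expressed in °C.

T_out = 56.4 °C

No heat crosses the boundary, so H_out = H_in.
T_out = Σ ṁᵢCp,ᵢTᵢ / Σ ṁᵢCp,ᵢ
      = 433370 / 7687.9 = 56.37 °C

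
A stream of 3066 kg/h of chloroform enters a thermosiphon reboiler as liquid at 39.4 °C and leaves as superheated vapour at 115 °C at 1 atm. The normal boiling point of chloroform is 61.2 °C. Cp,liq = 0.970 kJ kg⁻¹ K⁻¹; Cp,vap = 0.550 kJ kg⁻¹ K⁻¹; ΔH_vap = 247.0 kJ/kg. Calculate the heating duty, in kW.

Q = 254 kW

liquid 39.4→61.2 °C: 21.146 kJ/kg
vaporisation at 61.2 °C: 247 kJ/kg
vapour 61.2→115 °C: 29.59 kJ/kg
Δh = 21.146 + 247 + 29.59 = 297.74 kJ/kg
Q = ṁ·Δh = 3066 kg/h × 297.74 kJ/kg = 912860 kJ/h
|Q| = 253.57 kW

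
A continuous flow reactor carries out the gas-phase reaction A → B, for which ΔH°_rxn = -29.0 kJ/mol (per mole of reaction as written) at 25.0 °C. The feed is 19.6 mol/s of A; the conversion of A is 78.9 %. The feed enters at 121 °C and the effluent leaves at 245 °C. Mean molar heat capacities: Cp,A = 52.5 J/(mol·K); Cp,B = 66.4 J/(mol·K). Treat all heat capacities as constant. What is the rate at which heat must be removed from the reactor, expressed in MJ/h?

Extent of reaction ξ = 0.789 × 19.6 = 15.464 mol/s
Reaction term: ξ·ΔH°_rxn = 15.464 × -29.0 = -448.47 kJ/s
Sensible, feed 121→25 °C: -98.784 kJ/s
Outlet flows (mol/s): A 4.1356, B 15.464
Sensible, products 25→245 °C: 273.67 kJ/s
Q = ΔH = -273.58 kJ/s = -273.58 kW
Heat removed = 984.89 MJ/h

Q_out = 985 MJ/h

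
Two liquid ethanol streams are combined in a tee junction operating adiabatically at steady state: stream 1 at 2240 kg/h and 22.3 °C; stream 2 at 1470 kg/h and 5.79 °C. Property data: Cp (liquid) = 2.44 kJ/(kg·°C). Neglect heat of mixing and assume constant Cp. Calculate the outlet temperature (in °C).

No heat crosses the boundary, so H_out = H_in.
Σ ṁᵢCp,ᵢTᵢ = 2240×2.44×22.3 + 1470×2.44×5.79 = 142650
Σ ṁᵢCp,ᵢ = 2240×2.44 + 1470×2.44 = 9052.4
T_out = 142650 / 9052.4 = 15.758 °C

T_out = 15.8 °C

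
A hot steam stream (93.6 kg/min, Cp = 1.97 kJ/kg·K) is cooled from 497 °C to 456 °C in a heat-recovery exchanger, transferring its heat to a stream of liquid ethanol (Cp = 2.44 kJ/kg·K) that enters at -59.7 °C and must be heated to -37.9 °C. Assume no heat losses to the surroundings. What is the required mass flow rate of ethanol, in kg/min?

Heat released by hot stream: Q = 93.6 × 1.97 × (497 − 456) = 7560.1 kJ/min
Energy balance on cold side (adiabatic exchanger): Q = ṁ_c·Cp_c·(T_c,out − T_c,in)
ṁ_c = 7560.1 / [2.44 × (-37.9 − -59.7)] = 142.13 kg/min

ṁ_c = 142 kg/min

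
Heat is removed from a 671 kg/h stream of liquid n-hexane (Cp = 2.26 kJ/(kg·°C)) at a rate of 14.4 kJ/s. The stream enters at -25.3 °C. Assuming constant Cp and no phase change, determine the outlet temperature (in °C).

T_out = -59.5 °C

Q = 14.4 kJ/s = 51840 kJ/h
ΔT = Q/(ṁ·Cp) = 51840/(671×2.26) = 34.185 K
T_out = -25.3 − 34.185 = -59.485 °C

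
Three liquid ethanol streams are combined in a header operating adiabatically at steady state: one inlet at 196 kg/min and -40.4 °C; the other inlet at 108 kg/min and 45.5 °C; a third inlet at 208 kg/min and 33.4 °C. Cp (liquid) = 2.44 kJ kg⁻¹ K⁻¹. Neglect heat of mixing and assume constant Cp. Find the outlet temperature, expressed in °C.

Adiabatic, steady state ⇒ Σ ṁᵢCp,ᵢ(T_out − Tᵢ) = 0
T_out = Σ ṁᵢCp,ᵢTᵢ / Σ ṁᵢCp,ᵢ
      = 9620.4 / 1249.3 = 7.7008 °C

T_out = 7.70 °C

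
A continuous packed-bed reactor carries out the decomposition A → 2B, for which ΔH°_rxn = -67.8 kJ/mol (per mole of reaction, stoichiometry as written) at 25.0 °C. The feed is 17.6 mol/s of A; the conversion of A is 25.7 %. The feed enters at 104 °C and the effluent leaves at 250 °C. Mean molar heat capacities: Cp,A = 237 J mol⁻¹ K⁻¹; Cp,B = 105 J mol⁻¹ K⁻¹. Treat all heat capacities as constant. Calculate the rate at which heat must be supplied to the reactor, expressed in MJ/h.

Q_in = 989 MJ/h

Extent of reaction ξ = 0.257 × 17.6 = 4.5232 mol/s
Reaction term: ξ·ΔH°_rxn = 4.5232 × -67.8 = -306.67 kJ/s
Sensible, feed 104→25 °C: -329.52 kJ/s
Outlet flows (mol/s): A 13.077, B 9.0464
Sensible, products 25→250 °C: 911.04 kJ/s
Q = ΔH = 274.84 kJ/s = 274.84 kW
Heat supplied = 989.44 MJ/h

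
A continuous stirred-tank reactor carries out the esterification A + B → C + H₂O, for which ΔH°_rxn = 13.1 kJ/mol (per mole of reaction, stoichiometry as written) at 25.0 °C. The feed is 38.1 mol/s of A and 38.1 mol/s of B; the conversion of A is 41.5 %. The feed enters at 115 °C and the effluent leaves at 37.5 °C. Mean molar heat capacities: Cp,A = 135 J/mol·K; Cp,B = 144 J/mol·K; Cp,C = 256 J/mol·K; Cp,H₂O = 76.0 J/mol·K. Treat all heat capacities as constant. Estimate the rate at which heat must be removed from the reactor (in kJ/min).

Extent of reaction ξ = 0.415 × 38.1 = 15.812 mol/s
Reaction term: ξ·ΔH°_rxn = 15.812 × 13.1 = 207.13 kJ/s
Sensible, feed 115→25 °C: -956.69 kJ/s
Outlet flows (mol/s): A 22.288, B 22.288, C 15.812, H₂O 15.812
Sensible, products 25→37.5 °C: 143.35 kJ/s
Q = ΔH = -606.21 kJ/s = -606.21 kW
Heat removed = 36373 kJ/min

Q_out = 36400 kJ/min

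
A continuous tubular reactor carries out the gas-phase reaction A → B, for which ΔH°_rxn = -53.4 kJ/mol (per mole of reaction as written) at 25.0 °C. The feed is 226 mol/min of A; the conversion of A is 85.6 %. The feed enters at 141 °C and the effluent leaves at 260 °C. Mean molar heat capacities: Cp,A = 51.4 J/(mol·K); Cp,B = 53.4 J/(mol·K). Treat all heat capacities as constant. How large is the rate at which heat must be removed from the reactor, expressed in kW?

Q_out = 148 kW

Extent of reaction ξ = 0.856 × 226 = 193.46 mol/min
Reaction term: ξ·ΔH°_rxn = 193.46 × -53.4 = -10331 kJ/min
Sensible, feed 141→25 °C: -1347.5 kJ/min
Outlet flows (mol/min): A 32.544, B 193.46
Sensible, products 25→260 °C: 2820.8 kJ/min
Q = ΔH = -8857.3 kJ/min = -147.62 kW
Heat removed = 147.62 kW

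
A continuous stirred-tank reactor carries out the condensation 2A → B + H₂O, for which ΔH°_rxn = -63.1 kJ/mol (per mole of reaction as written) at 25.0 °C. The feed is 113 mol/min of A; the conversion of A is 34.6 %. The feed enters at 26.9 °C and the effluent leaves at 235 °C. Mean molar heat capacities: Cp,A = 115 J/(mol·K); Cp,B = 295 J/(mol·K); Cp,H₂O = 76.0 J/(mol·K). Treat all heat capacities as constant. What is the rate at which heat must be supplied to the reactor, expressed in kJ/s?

Q_in = 34.2 kJ/s

Extent of reaction ξ = 0.346 × 113 / 2 = 19.549 mol/min
Reaction term: ξ·ΔH°_rxn = 19.549 × -63.1 = -1233.5 kJ/min
Sensible, feed 26.9→25 °C: -24.69 kJ/min
Outlet flows (mol/min): A 73.902, B 19.549, H₂O 19.549
Sensible, products 25→235 °C: 3307.8 kJ/min
Q = ΔH = 2049.6 kJ/min = 34.159 kW
Heat supplied = 34.159 kJ/s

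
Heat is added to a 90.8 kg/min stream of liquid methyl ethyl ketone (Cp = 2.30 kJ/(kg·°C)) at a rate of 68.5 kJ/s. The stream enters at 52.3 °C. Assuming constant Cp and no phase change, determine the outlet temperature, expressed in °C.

Q = 68.5 kJ/s = 4110 kJ/min
ΔT = Q/(ṁ·Cp) = 4110/(90.8×2.30) = 19.68 K
T_out = 52.3 + 19.68 = 71.98 °C

T_out = 72.0 °C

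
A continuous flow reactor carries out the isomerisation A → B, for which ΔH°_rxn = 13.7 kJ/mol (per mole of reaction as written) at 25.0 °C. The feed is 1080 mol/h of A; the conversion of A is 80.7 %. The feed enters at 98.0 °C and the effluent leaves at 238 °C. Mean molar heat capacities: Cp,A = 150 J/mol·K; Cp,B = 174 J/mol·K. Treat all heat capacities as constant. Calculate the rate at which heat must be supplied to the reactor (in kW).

Extent of reaction ξ = 0.807 × 1080 = 871.56 mol/h
Reaction term: ξ·ΔH°_rxn = 871.56 × 13.7 = 11940 kJ/h
Sensible, feed 98.0→25 °C: -11826 kJ/h
Outlet flows (mol/h): A 208.44, B 871.56
Sensible, products 25→238 °C: 38961 kJ/h
Q = ΔH = 39076 kJ/h = 10.854 kW
Heat supplied = 10.854 kW

Q_in = 10.9 kW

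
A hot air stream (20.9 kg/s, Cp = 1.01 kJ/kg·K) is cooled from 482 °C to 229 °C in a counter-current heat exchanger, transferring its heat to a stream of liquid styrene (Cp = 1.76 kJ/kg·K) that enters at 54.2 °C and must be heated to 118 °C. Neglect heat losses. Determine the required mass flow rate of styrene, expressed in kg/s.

ṁ_c = 47.6 kg/s

Heat released by hot stream: Q = 20.9 × 1.01 × (482 − 229) = 5340.6 kJ/s
Energy balance on cold side (adiabatic exchanger): Q = ṁ_c·Cp_c·(T_c,out − T_c,in)
ṁ_c = 5340.6 / [1.76 × (118 − 54.2)] = 47.561 kg/s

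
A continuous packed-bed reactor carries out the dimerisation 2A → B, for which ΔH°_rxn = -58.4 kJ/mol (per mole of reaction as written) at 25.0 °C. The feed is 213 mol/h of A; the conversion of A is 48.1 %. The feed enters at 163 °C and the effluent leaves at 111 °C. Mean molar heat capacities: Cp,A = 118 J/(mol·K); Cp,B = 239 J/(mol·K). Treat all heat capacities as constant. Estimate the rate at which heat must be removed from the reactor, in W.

Extent of reaction ξ = 0.481 × 213 / 2 = 51.227 mol/h
Reaction term: ξ·ΔH°_rxn = 51.227 × -58.4 = -2991.6 kJ/h
Sensible, feed 163→25 °C: -3468.5 kJ/h
Outlet flows (mol/h): A 110.55, B 51.227
Sensible, products 25→111 °C: 2174.7 kJ/h
Q = ΔH = -4285.4 kJ/h = -1.1904 kW
Heat removed = 1190.4 W

Q_out = 1190 W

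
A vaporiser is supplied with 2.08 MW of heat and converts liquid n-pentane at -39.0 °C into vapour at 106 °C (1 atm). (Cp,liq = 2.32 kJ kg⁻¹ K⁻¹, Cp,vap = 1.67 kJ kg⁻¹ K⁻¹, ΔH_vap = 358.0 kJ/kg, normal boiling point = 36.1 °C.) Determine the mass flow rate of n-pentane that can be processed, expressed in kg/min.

ṁ = 192 kg/min

Δh = 2.32×(36.1−-39.0) + 358.0 + 1.67×(106−36.1) = 648.96 kJ/kg
Q = 2.08 MW = 2080 kJ/s = 124800 kJ/min
ṁ = Q/Δh = 124800 / 648.96 = 192.31 kg/min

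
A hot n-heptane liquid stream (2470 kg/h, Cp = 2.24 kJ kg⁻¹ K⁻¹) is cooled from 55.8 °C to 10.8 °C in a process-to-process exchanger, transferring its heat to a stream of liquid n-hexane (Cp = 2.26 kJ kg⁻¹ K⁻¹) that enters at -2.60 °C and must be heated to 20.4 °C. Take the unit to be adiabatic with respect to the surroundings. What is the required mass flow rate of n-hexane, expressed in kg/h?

Heat released by hot stream: Q = 2470 × 2.24 × (55.8 − 10.8) = 248980 kJ/h
Energy balance on cold side (adiabatic exchanger): Q = ṁ_c·Cp_c·(T_c,out − T_c,in)
ṁ_c = 248980 / [2.26 × (20.4 − -2.60)] = 4789.8 kg/h

ṁ_c = 4790 kg/h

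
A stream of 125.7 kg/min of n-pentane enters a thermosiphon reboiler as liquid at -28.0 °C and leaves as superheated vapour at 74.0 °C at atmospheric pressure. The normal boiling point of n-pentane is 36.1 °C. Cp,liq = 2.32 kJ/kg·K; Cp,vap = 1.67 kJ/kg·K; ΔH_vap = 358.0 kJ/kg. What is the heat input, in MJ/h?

Q = 4300 MJ/h

liquid -28.0→36.1 °C: 148.71 kJ/kg
vaporisation at 36.1 °C: 358 kJ/kg
vapour 36.1→74.0 °C: 63.293 kJ/kg
Δh = 148.71 + 358 + 63.293 = 570 kJ/kg
Q = ṁ·Δh = 125.7 kg/min × 570 kJ/kg = 71650 kJ/min
|Q| = 1194.2 kW = 4299 MJ/h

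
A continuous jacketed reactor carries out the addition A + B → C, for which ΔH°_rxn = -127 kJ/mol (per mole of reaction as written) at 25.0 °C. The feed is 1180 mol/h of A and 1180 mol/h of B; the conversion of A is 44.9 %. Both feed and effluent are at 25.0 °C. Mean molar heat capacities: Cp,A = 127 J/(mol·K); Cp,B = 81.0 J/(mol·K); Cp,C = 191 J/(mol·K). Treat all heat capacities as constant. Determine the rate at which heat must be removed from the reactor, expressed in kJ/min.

Q_out = 1120 kJ/min

Extent of reaction ξ = 0.449 × 1180 = 529.82 mol/h
Reaction term: ξ·ΔH°_rxn = 529.82 × -127 = -67287 kJ/h
Q = ΔH = -67287 kJ/h = -18.691 kW
Heat removed = 1121.5 kJ/min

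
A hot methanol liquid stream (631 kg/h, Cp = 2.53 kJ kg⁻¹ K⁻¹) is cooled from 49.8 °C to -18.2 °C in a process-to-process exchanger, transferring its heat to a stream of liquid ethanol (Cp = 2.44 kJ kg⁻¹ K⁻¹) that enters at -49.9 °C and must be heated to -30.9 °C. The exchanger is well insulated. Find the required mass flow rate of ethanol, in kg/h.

ṁ_c = 2340 kg/h

Heat released by hot stream: Q = 631 × 2.53 × (49.8 − -18.2) = 108560 kJ/h
Energy balance on cold side (adiabatic exchanger): Q = ṁ_c·Cp_c·(T_c,out − T_c,in)
ṁ_c = 108560 / [2.44 × (-30.9 − -49.9)] = 2341.6 kg/h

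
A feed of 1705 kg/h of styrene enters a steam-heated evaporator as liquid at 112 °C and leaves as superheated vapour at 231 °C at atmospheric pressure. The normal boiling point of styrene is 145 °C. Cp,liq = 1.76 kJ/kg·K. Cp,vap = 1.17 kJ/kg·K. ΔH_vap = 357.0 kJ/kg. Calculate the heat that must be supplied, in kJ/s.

Q = 244 kJ/s

liquid 112→145 °C: 58.08 kJ/kg
vaporisation at 145 °C: 357 kJ/kg
vapour 145→231 °C: 100.62 kJ/kg
Δh = 58.08 + 357 + 100.62 = 515.7 kJ/kg
Q = ṁ·Δh = 1705 kg/h × 515.7 kJ/kg = 879270 kJ/h
|Q| = 244.24 kW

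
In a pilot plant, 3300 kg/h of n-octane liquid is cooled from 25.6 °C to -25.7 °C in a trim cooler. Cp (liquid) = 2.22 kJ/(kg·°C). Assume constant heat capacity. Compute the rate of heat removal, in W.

Q = ṁ·Cp·ΔT = 3300 × 2.22 × (-25.7 − 25.6) = -375820 kJ/h
Converting: 375820 / 3600 s = 104.4 kW
Cooling duty = 104400 W

Q_c = 104000 W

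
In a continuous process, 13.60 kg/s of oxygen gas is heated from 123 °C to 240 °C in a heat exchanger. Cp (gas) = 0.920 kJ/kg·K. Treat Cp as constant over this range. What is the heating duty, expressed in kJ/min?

Q = 87800 kJ/min

Q = ṁ·Cp·ΔT = 13.60 × 0.920 × (240 − 123) = 1463.9 kJ/s
Heating duty = 87834 kJ/min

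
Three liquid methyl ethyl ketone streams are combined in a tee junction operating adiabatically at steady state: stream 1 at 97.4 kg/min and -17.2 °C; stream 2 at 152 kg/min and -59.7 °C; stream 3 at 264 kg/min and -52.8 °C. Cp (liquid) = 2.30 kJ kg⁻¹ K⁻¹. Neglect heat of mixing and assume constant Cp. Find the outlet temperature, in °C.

No heat crosses the boundary, so H_out = H_in.
T_out = Σ ṁᵢCp,ᵢTᵢ / Σ ṁᵢCp,ᵢ
      = -56784 / 1180.8 = -48.089 °C

T_out = -48.1 °C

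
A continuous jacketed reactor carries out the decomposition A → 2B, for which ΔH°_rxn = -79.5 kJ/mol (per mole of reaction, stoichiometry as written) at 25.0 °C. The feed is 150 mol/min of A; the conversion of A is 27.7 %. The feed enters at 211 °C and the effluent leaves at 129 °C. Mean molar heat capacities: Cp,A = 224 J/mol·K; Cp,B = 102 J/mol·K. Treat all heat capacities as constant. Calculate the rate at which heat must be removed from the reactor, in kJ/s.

Q_out = 102 kJ/s

Extent of reaction ξ = 0.277 × 150 = 41.55 mol/min
Reaction term: ξ·ΔH°_rxn = 41.55 × -79.5 = -3303.2 kJ/min
Sensible, feed 211→25 °C: -6249.6 kJ/min
Outlet flows (mol/min): A 108.45, B 83.1
Sensible, products 25→129 °C: 3408 kJ/min
Q = ΔH = -6144.8 kJ/min = -102.41 kW
Heat removed = 102.41 kJ/s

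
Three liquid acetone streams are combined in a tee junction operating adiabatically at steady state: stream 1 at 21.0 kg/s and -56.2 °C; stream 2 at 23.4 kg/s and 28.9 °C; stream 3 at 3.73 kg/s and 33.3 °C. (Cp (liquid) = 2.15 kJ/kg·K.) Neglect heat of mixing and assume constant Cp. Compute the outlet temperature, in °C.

No heat crosses the boundary, so H_out = H_in.
Σ ṁᵢCp,ᵢTᵢ = 21.0×2.15×-56.2 + 23.4×2.15×28.9 + 3.73×2.15×33.3 = -816.42
Σ ṁᵢCp,ᵢ = 21.0×2.15 + 23.4×2.15 + 3.73×2.15 = 103.48
T_out = -816.42 / 103.48 = -7.8897 °C

T_out = -7.89 °C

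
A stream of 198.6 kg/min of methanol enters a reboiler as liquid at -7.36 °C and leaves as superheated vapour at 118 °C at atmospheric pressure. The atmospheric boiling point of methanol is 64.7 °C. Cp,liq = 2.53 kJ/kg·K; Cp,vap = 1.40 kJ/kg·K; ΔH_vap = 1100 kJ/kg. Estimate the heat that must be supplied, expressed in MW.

liquid -7.36→64.7 °C: 182.31 kJ/kg
vaporisation at 64.7 °C: 1100 kJ/kg
vapour 64.7→118 °C: 74.62 kJ/kg
Δh = 182.31 + 1100 + 74.62 = 1356.9 kJ/kg
Q = ṁ·Δh = 198.6 kg/min × 1356.9 kJ/kg = 269490 kJ/min
|Q| = 4491.4 kW = 4.4914 MW

Q = 4.49 MW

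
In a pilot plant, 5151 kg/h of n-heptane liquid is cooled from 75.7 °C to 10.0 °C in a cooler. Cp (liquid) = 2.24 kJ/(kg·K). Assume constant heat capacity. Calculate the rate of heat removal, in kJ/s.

Q_c = 211 kJ/s

Q = ṁ·Cp·ΔT = 5151 × 2.24 × (10.0 − 75.7) = -758060 kJ/h
Converting: 758060 / 3600 s = 210.57 kW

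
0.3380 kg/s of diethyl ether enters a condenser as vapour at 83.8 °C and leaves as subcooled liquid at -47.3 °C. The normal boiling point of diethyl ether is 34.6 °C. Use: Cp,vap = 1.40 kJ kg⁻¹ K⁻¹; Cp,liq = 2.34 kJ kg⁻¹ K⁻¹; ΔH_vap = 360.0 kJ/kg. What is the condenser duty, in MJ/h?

vapour 83.8→34.6 °C: -68.88 kJ/kg
condensation at 34.6 °C: -360 kJ/kg
liquid 34.6→-47.3 °C: -191.65 kJ/kg
Δh = -68.88 + -360 + -191.65 = -620.53 kJ/kg
Q = ṁ·Δh = 0.3380 kg/s × -620.53 kJ/kg = -209.74 kJ/s
|Q| = 209.74 kW = 755.06 MJ/h

Q_c = 755 MJ/h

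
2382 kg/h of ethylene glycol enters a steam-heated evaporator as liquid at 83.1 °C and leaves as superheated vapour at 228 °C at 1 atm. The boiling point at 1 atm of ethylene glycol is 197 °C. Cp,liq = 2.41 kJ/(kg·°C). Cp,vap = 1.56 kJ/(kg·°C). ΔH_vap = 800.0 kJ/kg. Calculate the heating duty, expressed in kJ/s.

Q = 743 kJ/s

liquid 83.1→197 °C: 274.5 kJ/kg
vaporisation at 197 °C: 800 kJ/kg
vapour 197→228 °C: 48.36 kJ/kg
Δh = 274.5 + 800 + 48.36 = 1122.9 kJ/kg
Q = ṁ·Δh = 2382 kg/h × 1122.9 kJ/kg = 2.6747e+06 kJ/h
|Q| = 742.96 kW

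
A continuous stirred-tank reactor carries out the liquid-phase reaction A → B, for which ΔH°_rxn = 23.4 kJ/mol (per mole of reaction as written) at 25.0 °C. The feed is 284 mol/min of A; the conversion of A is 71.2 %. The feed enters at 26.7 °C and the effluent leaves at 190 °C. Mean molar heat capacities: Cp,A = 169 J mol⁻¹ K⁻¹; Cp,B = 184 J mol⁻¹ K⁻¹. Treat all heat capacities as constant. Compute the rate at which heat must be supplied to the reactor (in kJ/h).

Extent of reaction ξ = 0.712 × 284 = 202.21 mol/min
Reaction term: ξ·ΔH°_rxn = 202.21 × 23.4 = 4731.7 kJ/min
Sensible, feed 26.7→25 °C: -81.593 kJ/min
Outlet flows (mol/min): A 81.792, B 202.21
Sensible, products 25→190 °C: 8419.8 kJ/min
Q = ΔH = 13070 kJ/min = 217.83 kW
Heat supplied = 784190 kJ/h

Q_in = 784000 kJ/h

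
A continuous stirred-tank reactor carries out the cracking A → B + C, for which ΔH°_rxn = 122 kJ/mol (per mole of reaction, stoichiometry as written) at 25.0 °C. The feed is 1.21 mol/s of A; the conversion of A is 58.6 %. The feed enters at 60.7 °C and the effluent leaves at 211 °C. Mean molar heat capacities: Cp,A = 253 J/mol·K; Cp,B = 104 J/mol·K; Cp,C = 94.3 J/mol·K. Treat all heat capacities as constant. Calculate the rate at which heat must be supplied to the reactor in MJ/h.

Q_in = 451 MJ/h

Extent of reaction ξ = 0.586 × 1.21 = 0.70906 mol/s
Reaction term: ξ·ΔH°_rxn = 0.70906 × 122 = 86.505 kJ/s
Sensible, feed 60.7→25 °C: -10.929 kJ/s
Outlet flows (mol/s): A 0.50094, B 0.70906, C 0.70906
Sensible, products 25→211 °C: 49.726 kJ/s
Q = ΔH = 125.3 kJ/s = 125.3 kW
Heat supplied = 451.09 MJ/h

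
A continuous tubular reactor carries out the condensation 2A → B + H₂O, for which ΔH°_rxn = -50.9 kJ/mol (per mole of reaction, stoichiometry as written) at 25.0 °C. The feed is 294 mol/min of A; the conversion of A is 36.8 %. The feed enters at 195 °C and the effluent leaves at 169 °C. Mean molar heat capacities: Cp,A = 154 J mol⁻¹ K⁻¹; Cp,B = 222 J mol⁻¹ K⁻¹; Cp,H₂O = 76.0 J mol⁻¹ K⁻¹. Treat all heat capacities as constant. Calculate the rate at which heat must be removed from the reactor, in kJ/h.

Q_out = 241000 kJ/h

Extent of reaction ξ = 0.368 × 294 / 2 = 54.096 mol/min
Reaction term: ξ·ΔH°_rxn = 54.096 × -50.9 = -2753.5 kJ/min
Sensible, feed 195→25 °C: -7696.9 kJ/min
Outlet flows (mol/min): A 185.81, B 54.096, H₂O 54.096
Sensible, products 25→169 °C: 6441.8 kJ/min
Q = ΔH = -4008.6 kJ/min = -66.809 kW
Heat removed = 240510 kJ/h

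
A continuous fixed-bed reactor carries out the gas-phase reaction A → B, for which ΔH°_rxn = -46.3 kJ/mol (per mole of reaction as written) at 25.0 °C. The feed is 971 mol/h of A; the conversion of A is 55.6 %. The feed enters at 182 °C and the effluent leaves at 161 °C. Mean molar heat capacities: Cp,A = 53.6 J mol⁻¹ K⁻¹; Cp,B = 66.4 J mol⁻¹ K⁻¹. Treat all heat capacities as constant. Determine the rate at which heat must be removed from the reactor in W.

Q_out = 6990 W

Extent of reaction ξ = 0.556 × 971 = 539.88 mol/h
Reaction term: ξ·ΔH°_rxn = 539.88 × -46.3 = -24996 kJ/h
Sensible, feed 182→25 °C: -8171.2 kJ/h
Outlet flows (mol/h): A 431.12, B 539.88
Sensible, products 25→161 °C: 8018 kJ/h
Q = ΔH = -25149 kJ/h = -6.9859 kW
Heat removed = 6985.9 W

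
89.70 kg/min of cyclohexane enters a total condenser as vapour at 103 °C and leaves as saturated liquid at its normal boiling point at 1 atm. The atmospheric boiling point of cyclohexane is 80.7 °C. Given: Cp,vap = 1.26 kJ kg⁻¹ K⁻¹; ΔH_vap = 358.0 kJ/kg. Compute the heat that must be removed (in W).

Q_c = 577000 W

vapour 103→80.7 °C: -28.098 kJ/kg
condensation at 80.7 °C: -358 kJ/kg
Δh = -28.098 + -358 = -386.1 kJ/kg
Q = ṁ·Δh = 89.70 kg/min × -386.1 kJ/kg = -34633 kJ/min
|Q| = 577.22 kW = 577220 W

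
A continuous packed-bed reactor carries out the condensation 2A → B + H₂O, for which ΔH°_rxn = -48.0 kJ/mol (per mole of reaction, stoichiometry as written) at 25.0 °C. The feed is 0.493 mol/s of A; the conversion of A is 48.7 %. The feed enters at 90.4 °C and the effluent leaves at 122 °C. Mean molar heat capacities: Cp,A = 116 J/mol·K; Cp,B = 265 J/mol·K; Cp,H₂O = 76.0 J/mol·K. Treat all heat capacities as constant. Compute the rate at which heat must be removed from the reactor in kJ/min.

Extent of reaction ξ = 0.487 × 0.493 / 2 = 0.12005 mol/s
Reaction term: ξ·ΔH°_rxn = 0.12005 × -48.0 = -5.7622 kJ/s
Sensible, feed 90.4→25 °C: -3.7401 kJ/s
Outlet flows (mol/s): A 0.25291, B 0.12005, H₂O 0.12005
Sensible, products 25→122 °C: 6.8165 kJ/s
Q = ΔH = -2.6858 kJ/s = -2.6858 kW
Heat removed = 161.15 kJ/min

Q_out = 161 kJ/min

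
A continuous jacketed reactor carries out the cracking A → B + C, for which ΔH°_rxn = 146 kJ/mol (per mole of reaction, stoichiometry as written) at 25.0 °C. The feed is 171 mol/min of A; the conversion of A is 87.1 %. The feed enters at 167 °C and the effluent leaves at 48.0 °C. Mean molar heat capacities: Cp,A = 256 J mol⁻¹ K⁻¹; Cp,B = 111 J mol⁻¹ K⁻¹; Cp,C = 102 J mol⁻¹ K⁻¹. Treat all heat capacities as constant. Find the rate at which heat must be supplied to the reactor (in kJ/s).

Q_in = 273 kJ/s

Extent of reaction ξ = 0.871 × 171 = 148.94 mol/min
Reaction term: ξ·ΔH°_rxn = 148.94 × 146 = 21745 kJ/min
Sensible, feed 167→25 °C: -6216.2 kJ/min
Outlet flows (mol/min): A 22.059, B 148.94, C 148.94
Sensible, products 25→48.0 °C: 859.55 kJ/min
Q = ΔH = 16389 kJ/min = 273.15 kW
Heat supplied = 273.15 kJ/s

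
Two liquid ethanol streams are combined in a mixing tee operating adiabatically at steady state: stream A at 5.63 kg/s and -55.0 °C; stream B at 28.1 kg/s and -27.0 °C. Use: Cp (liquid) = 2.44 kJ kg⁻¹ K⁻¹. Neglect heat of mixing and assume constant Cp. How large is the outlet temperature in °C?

Adiabatic, steady state ⇒ Σ ṁᵢCp,ᵢ(T_out − Tᵢ) = 0
T_out = Σ ṁᵢCp,ᵢTᵢ / Σ ṁᵢCp,ᵢ
      = -2606.8 / 82.301 = -31.674 °C

T_out = -31.7 °C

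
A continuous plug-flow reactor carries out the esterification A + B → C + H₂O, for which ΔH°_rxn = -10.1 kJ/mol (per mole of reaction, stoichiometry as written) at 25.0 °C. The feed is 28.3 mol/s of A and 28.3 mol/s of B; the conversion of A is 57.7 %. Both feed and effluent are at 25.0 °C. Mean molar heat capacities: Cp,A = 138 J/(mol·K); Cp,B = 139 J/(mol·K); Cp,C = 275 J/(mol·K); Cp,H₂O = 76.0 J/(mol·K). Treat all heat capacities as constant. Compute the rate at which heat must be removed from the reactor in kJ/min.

Q_out = 9900 kJ/min

Extent of reaction ξ = 0.577 × 28.3 = 16.329 mol/s
Reaction term: ξ·ΔH°_rxn = 16.329 × -10.1 = -164.92 kJ/s
Q = ΔH = -164.92 kJ/s = -164.92 kW
Heat removed = 9895.4 kJ/min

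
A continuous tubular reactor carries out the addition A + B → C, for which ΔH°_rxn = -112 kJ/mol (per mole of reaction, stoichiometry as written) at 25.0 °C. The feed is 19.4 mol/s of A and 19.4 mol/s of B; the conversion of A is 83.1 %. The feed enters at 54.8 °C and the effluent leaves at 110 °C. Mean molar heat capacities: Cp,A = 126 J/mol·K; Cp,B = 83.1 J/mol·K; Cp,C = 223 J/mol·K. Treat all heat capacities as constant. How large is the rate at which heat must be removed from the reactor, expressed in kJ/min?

Extent of reaction ξ = 0.831 × 19.4 = 16.121 mol/s
Reaction term: ξ·ΔH°_rxn = 16.121 × -112 = -1805.6 kJ/s
Sensible, feed 54.8→25 °C: -120.88 kJ/s
Outlet flows (mol/s): A 3.2786, B 3.2786, C 16.121
Sensible, products 25→110 °C: 363.85 kJ/s
Q = ΔH = -1562.6 kJ/s = -1562.6 kW
Heat removed = 93758 kJ/min

Q_out = 93800 kJ/min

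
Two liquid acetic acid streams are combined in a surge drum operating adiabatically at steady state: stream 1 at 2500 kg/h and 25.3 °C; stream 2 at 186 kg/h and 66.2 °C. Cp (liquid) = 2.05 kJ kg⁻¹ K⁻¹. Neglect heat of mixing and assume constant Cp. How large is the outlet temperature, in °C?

T_out = 28.1 °C

Adiabatic, steady state ⇒ Σ ṁᵢCp,ᵢ(T_out − Tᵢ) = 0
Σ ṁᵢCp,ᵢTᵢ = 2500×2.05×25.3 + 186×2.05×66.2 = 154900
Σ ṁᵢCp,ᵢ = 2500×2.05 + 186×2.05 = 5506.3
T_out = 154900 / 5506.3 = 28.132 °C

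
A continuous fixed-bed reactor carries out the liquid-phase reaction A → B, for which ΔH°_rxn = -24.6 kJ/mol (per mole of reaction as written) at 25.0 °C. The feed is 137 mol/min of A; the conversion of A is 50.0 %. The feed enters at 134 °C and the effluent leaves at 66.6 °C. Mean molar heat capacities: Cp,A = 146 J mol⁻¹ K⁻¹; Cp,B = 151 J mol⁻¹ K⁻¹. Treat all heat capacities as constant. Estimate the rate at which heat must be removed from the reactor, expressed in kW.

Extent of reaction ξ = 0.500 × 137 = 68.5 mol/min
Reaction term: ξ·ΔH°_rxn = 68.5 × -24.6 = -1685.1 kJ/min
Sensible, feed 134→25 °C: -2180.2 kJ/min
Outlet flows (mol/min): A 68.5, B 68.5
Sensible, products 25→66.6 °C: 846.33 kJ/min
Q = ΔH = -3019 kJ/min = -50.316 kW
Heat removed = 50.316 kW

Q_out = 50.3 kW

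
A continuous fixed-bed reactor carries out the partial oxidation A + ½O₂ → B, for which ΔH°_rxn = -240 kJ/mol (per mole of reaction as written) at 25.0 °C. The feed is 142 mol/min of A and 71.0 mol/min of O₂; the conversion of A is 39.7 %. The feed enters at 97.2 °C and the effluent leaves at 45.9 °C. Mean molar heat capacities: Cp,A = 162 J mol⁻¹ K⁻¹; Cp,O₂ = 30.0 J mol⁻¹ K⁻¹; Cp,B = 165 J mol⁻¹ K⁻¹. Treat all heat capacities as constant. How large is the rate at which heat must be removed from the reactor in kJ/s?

Extent of reaction ξ = 0.397 × 142 = 56.374 mol/min
Reaction term: ξ·ΔH°_rxn = 56.374 × -240 = -13530 kJ/min
Sensible, feed 97.2→25 °C: -1814.7 kJ/min
Outlet flows (mol/min): A 85.626, O₂ 42.813, B 56.374
Sensible, products 25→45.9 °C: 511.16 kJ/min
Q = ΔH = -14833 kJ/min = -247.22 kW
Heat removed = 247.22 kJ/s

Q_out = 247 kJ/s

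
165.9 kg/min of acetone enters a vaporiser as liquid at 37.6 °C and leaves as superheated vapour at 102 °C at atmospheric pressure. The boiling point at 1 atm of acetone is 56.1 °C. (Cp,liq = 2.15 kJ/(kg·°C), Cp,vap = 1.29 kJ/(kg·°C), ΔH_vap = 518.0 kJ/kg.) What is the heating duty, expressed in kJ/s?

Q = 1710 kJ/s

liquid 37.6→56.1 °C: 39.775 kJ/kg
vaporisation at 56.1 °C: 518 kJ/kg
vapour 56.1→102 °C: 59.211 kJ/kg
Δh = 39.775 + 518 + 59.211 = 616.99 kJ/kg
Q = ṁ·Δh = 165.9 kg/min × 616.99 kJ/kg = 102360 kJ/min
|Q| = 1706 kW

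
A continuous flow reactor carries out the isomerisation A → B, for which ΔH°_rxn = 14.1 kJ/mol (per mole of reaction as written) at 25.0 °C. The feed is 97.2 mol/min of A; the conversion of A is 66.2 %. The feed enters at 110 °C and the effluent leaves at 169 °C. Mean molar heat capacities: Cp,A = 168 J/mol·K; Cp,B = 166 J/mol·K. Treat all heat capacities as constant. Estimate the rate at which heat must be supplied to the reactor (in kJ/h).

Q_in = 111000 kJ/h

Extent of reaction ξ = 0.662 × 97.2 = 64.346 mol/min
Reaction term: ξ·ΔH°_rxn = 64.346 × 14.1 = 907.28 kJ/min
Sensible, feed 110→25 °C: -1388 kJ/min
Outlet flows (mol/min): A 32.854, B 64.346
Sensible, products 25→169 °C: 2332.9 kJ/min
Q = ΔH = 1852.2 kJ/min = 30.87 kW
Heat supplied = 111130 kJ/h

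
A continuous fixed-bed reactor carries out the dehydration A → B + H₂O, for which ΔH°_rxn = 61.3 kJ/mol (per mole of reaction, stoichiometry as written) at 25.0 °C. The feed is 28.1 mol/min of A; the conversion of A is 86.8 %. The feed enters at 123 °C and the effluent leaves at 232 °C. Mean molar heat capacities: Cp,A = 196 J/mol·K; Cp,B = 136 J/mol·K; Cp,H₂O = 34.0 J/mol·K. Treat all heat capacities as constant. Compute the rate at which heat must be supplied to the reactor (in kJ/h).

Q_in = 118000 kJ/h

Extent of reaction ξ = 0.868 × 28.1 = 24.391 mol/min
Reaction term: ξ·ΔH°_rxn = 24.391 × 61.3 = 1495.2 kJ/min
Sensible, feed 123→25 °C: -539.74 kJ/min
Outlet flows (mol/min): A 3.7092, B 24.391, H₂O 24.391
Sensible, products 25→232 °C: 1008.8 kJ/min
Q = ΔH = 1964.2 kJ/min = 32.737 kW
Heat supplied = 117850 kJ/h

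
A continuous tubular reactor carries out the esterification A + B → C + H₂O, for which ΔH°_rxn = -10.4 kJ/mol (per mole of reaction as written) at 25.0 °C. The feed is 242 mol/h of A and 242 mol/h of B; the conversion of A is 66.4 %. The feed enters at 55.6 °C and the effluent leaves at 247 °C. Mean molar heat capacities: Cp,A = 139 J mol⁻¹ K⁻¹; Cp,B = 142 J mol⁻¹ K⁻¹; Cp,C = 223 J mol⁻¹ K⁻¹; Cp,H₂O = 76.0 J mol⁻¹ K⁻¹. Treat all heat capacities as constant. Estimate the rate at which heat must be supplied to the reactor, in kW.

Extent of reaction ξ = 0.664 × 242 = 160.69 mol/h
Reaction term: ξ·ΔH°_rxn = 160.69 × -10.4 = -1671.2 kJ/h
Sensible, feed 55.6→25 °C: -2080.9 kJ/h
Outlet flows (mol/h): A 81.312, B 81.312, C 160.69, H₂O 160.69
Sensible, products 25→247 °C: 15739 kJ/h
Q = ΔH = 11987 kJ/h = 3.3296 kW
Heat supplied = 3.3296 kW

Q_in = 3.33 kW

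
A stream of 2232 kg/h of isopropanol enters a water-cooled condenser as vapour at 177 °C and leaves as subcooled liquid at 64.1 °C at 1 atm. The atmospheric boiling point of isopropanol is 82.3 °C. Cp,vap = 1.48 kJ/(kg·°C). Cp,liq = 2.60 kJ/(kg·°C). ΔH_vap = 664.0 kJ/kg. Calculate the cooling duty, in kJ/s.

Q_c = 528 kJ/s

vapour 177→82.3 °C: -140.16 kJ/kg
condensation at 82.3 °C: -664 kJ/kg
liquid 82.3→64.1 °C: -47.32 kJ/kg
Δh = -140.16 + -664 + -47.32 = -851.48 kJ/kg
Q = ṁ·Δh = 2232 kg/h × -851.48 kJ/kg = -1.9005e+06 kJ/h
|Q| = 527.92 kW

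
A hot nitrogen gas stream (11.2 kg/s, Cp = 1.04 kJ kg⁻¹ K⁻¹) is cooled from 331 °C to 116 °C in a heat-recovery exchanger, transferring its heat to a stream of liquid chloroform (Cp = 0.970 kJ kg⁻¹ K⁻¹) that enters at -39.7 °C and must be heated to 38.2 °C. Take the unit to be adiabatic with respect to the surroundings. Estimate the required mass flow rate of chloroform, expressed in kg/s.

ṁ_c = 33.1 kg/s

Heat released by hot stream: Q = 11.2 × 1.04 × (331 − 116) = 2504.3 kJ/s
Energy balance on cold side (adiabatic exchanger): Q = ṁ_c·Cp_c·(T_c,out − T_c,in)
ṁ_c = 2504.3 / [0.970 × (38.2 − -39.7)] = 33.142 kg/s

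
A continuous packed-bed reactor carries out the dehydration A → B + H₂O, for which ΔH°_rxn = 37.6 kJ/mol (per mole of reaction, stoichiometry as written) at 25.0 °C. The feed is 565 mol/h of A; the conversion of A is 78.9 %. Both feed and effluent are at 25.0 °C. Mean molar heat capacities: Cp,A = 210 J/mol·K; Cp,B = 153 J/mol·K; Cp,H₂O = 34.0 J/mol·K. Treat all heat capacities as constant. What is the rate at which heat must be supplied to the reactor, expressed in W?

Extent of reaction ξ = 0.789 × 565 = 445.79 mol/h
Reaction term: ξ·ΔH°_rxn = 445.79 × 37.6 = 16762 kJ/h
Q = ΔH = 16762 kJ/h = 4.656 kW
Heat supplied = 4656 W

Q_in = 4660 W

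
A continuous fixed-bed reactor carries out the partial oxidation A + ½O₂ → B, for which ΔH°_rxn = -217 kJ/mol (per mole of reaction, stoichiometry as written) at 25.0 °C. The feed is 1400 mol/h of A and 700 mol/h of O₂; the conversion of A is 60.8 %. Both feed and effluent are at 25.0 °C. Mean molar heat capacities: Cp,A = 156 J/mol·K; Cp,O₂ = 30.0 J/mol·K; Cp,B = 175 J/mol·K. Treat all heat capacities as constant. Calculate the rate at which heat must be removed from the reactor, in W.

Q_out = 51300 W

Extent of reaction ξ = 0.608 × 1400 = 851.2 mol/h
Reaction term: ξ·ΔH°_rxn = 851.2 × -217 = -184710 kJ/h
Q = ΔH = -184710 kJ/h = -51.308 kW
Heat removed = 51308 W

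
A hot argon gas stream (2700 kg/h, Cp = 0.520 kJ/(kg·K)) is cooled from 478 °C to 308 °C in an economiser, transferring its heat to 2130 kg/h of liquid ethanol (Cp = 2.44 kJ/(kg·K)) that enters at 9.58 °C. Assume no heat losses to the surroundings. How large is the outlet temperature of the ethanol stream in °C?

T_c,out = 55.5 °C

Heat released by hot stream: Q = 2700 × 0.520 × (478 − 308) = 238680 kJ/h
Energy balance on cold side (adiabatic exchanger): Q = ṁ_c·Cp_c·(T_c,out − T_c,in)
T_c,out = 9.58 + 238680/(2130 × 2.44) = 55.505 °C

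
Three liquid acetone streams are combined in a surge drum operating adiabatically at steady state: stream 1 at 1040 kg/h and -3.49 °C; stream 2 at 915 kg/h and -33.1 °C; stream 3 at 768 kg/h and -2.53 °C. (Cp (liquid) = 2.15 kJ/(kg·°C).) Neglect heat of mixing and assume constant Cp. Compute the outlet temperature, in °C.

No heat crosses the boundary, so H_out = H_in.
Σ ṁᵢCp,ᵢTᵢ = 1040×2.15×-3.49 + 915×2.15×-33.1 + 768×2.15×-2.53 = -77097
Σ ṁᵢCp,ᵢ = 1040×2.15 + 915×2.15 + 768×2.15 = 5854.4
T_out = -77097 / 5854.4 = -13.169 °C

T_out = -13.2 °C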